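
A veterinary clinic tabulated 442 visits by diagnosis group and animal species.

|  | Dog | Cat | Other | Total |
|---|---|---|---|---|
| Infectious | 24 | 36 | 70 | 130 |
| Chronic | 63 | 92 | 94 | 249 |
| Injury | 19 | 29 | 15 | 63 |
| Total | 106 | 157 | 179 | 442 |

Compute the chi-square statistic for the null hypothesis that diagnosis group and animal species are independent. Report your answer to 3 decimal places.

Grand total N = 442.
Expected counts (row total × column total / N):
  Infectious, Dog: 130×106/442 = 31.1765
  Infectious, Cat: 130×157/442 = 46.1765
  Infectious, Other: 130×179/442 = 52.6471
  Chronic, Dog: 249×106/442 = 59.7149
  Chronic, Cat: 249×157/442 = 88.4457
  Chronic, Other: 249×179/442 = 100.8394
  Injury, Dog: 63×106/442 = 15.1086
  Injury, Cat: 63×157/442 = 22.3778
  Injury, Other: 63×179/442 = 25.5136
Contributions (O − E)²/E:
  (24 − 31.1765)²/31.1765 = 1.6520
  (36 − 46.1765)²/46.1765 = 2.2427
  (70 − 52.6471)²/52.6471 = 5.7197
  (63 − 59.7149)²/59.7149 = 0.1807
  (92 − 88.4457)²/88.4457 = 0.1428
  (94 − 100.8394)²/100.8394 = 0.4639
  (19 − 15.1086)²/15.1086 = 1.0023
  (29 − 22.3778)²/22.3778 = 1.9597
  (15 − 25.5136)²/25.5136 = 4.3324
χ² = 1.6520 + 2.2427 + 5.7197 + 0.1807 + 0.1428 + 0.4639 + 1.0023 + 1.9597 + 4.3324 = 17.696

17.696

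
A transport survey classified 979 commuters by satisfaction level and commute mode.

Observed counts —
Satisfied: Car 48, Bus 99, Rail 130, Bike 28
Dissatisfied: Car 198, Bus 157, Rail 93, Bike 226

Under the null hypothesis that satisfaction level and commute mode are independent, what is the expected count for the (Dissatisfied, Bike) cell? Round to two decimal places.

174.87

Row total (Dissatisfied) = 674; column total (Bike) = 254; grand total N = 979.
Expected count = (row total × column total) / N = 674 × 254 / 979 = 174.87.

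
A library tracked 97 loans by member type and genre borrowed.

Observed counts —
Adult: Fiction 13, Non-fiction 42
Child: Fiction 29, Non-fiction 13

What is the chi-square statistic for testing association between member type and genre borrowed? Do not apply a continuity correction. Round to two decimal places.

20.00

Row totals: 55, 42. Column totals: 42, 55. Grand total N = 97.
Expected counts (row total × column total / N):
  Adult, Fiction: 55×42/97 = 23.814
  Adult, Non-fiction: 55×55/97 = 31.186
  Child, Fiction: 42×42/97 = 18.186
  Child, Non-fiction: 42×55/97 = 23.814
Contributions (O − E)²/E:
  (13 − 23.814)²/23.814 = 4.9107
  (42 − 31.186)²/31.186 = 3.7498
  (29 − 18.186)²/18.186 = 6.4304
  (13 − 23.814)²/23.814 = 4.9107
χ² = 4.9107 + 3.7498 + 6.4304 + 4.9107 = 20.00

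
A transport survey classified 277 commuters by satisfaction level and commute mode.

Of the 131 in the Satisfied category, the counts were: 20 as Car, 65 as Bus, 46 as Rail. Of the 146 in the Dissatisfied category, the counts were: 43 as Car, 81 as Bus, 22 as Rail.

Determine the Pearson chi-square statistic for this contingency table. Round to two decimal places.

17.86

Row totals: 131, 146. Column totals: 63, 146, 68. Grand total N = 277.
Expected counts (row total × column total / N):
  Satisfied, Car: 131×63/277 = 29.794
  Satisfied, Bus: 131×146/277 = 69.047
  Satisfied, Rail: 131×68/277 = 32.159
  Dissatisfied, Car: 146×63/277 = 33.206
  Dissatisfied, Bus: 146×146/277 = 76.953
  Dissatisfied, Rail: 146×68/277 = 35.841
Contributions (O − E)²/E:
  (20 − 29.794)²/29.794 = 3.2195
  (65 − 69.047)²/69.047 = 0.2372
  (46 − 32.159)²/32.159 = 5.9571
  (43 − 33.206)²/33.206 = 2.8887
  (81 − 76.953)²/76.953 = 0.2128
  (22 − 35.841)²/35.841 = 5.3451
χ² = 3.2195 + 0.2372 + 5.9571 + 2.8887 + 0.2128 + 5.3451 = 17.86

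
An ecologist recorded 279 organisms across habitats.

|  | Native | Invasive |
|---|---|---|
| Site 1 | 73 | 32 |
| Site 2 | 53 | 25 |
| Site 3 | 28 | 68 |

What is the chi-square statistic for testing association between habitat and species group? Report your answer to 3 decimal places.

40.147

Row totals: 105, 78, 96. Column totals: 154, 125. Grand total N = 279.
Expected counts (row total × column total / N):
  Site 1, Native: 105×154/279 = 57.9570
  Site 1, Invasive: 105×125/279 = 47.0430
  Site 2, Native: 78×154/279 = 43.0538
  Site 2, Invasive: 78×125/279 = 34.9462
  Site 3, Native: 96×154/279 = 52.9892
  Site 3, Invasive: 96×125/279 = 43.0108
Contributions (O − E)²/E:
  (73 − 57.9570)²/57.9570 = 3.9045
  (32 − 47.0430)²/47.0430 = 4.8103
  (53 − 43.0538)²/43.0538 = 2.2978
  (25 − 34.9462)²/34.9462 = 2.8308
  (28 − 52.9892)²/52.9892 = 11.7847
  (68 − 43.0108)²/43.0108 = 14.5187
χ² = 3.9045 + 4.8103 + 2.2978 + 2.8308 + 11.7847 + 14.5187 = 40.147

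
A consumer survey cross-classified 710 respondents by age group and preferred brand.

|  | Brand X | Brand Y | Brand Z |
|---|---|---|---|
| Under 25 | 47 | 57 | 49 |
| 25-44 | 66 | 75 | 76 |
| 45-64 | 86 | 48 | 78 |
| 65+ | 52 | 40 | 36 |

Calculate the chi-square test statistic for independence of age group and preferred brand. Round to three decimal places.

Row totals: 153, 217, 212, 128. Column totals: 251, 220, 239. Grand total N = 710.
Expected counts (row total × column total / N):
  Under 25, Brand X: 153×251/710 = 54.0887
  Under 25, Brand Y: 153×220/710 = 47.4085
  Under 25, Brand Z: 153×239/710 = 51.5028
  25-44, Brand X: 217×251/710 = 76.7141
  25-44, Brand Y: 217×220/710 = 67.2394
  25-44, Brand Z: 217×239/710 = 73.0465
  45-64, Brand X: 212×251/710 = 74.9465
  45-64, Brand Y: 212×220/710 = 65.6901
  45-64, Brand Z: 212×239/710 = 71.3634
  65+, Brand X: 128×251/710 = 45.2507
  65+, Brand Y: 128×220/710 = 39.6620
  65+, Brand Z: 128×239/710 = 43.0873
Contributions (O − E)²/E:
  (47 − 54.0887)²/54.0887 = 0.9290
  (57 − 47.4085)²/47.4085 = 1.9405
  (49 − 51.5028)²/51.5028 = 0.1216
  (66 − 76.7141)²/76.7141 = 1.4964
  (75 − 67.2394)²/67.2394 = 0.8957
  (76 − 73.0465)²/73.0465 = 0.1194
  (86 − 74.9465)²/74.9465 = 1.6302
  (48 − 65.6901)²/65.6901 = 4.7639
  (78 − 71.3634)²/71.3634 = 0.6172
  (52 − 45.2507)²/45.2507 = 1.0067
  (40 − 39.6620)²/39.6620 = 0.0029
  (36 − 43.0873)²/43.0873 = 1.1658
χ² = 0.9290 + 1.9405 + 0.1216 + 1.4964 + 0.8957 + 0.1194 + 1.6302 + 4.7639 + 0.6172 + 1.0067 + 0.0029 + 1.1658 = 14.689

14.689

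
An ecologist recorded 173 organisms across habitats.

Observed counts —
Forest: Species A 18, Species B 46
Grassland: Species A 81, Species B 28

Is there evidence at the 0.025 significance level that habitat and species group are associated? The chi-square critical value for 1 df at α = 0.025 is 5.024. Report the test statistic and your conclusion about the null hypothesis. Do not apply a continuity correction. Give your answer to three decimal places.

35.142; reject H₀

Row totals: 64, 109. Column totals: 99, 74. Grand total N = 173.
Expected counts (row total × column total / N):
  Forest, Species A: 64×99/173 = 36.62428
  Forest, Species B: 64×74/173 = 27.37572
  Grassland, Species A: 109×99/173 = 62.37572
  Grassland, Species B: 109×74/173 = 46.62428
Contributions (O − E)²/E:
  (18 − 36.62428)²/36.62428 = 9.4709
  (46 − 27.37572)²/27.37572 = 12.6705
  (81 − 62.37572)²/62.37572 = 5.5609
  (28 − 46.62428)²/46.62428 = 7.4396
χ² = 9.4709 + 12.6705 + 5.5609 + 7.4396 = 35.142
df = (2−1)(2−1) = 1. Since 35.142 > 5.024, reject the null hypothesis of independence at α = 0.025.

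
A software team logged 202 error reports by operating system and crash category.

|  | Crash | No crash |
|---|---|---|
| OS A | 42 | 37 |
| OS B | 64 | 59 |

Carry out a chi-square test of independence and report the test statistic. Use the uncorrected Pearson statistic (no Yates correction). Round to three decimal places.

Row totals: 79, 123. Column totals: 106, 96. Grand total N = 202.
Expected counts (row total × column total / N):
  OS A, Crash: 79×106/202 = 41.4554
  OS A, No crash: 79×96/202 = 37.5446
  OS B, Crash: 123×106/202 = 64.5446
  OS B, No crash: 123×96/202 = 58.4554
Contributions (O − E)²/E:
  (42 − 41.4554)²/41.4554 = 0.0072
  (37 − 37.5446)²/37.5446 = 0.0079
  (64 − 64.5446)²/64.5446 = 0.0046
  (59 − 58.4554)²/58.4554 = 0.0051
χ² = 0.0072 + 0.0079 + 0.0046 + 0.0051 = 0.025

0.025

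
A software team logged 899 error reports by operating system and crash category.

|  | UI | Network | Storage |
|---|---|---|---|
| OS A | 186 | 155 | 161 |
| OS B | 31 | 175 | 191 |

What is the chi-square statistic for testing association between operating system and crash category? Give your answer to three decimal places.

Row totals: 502, 397. Column totals: 217, 330, 352. Grand total N = 899.
Expected counts (row total × column total / N):
  OS A, UI: 502×217/899 = 121.1724
  OS A, Network: 502×330/899 = 184.2714
  OS A, Storage: 502×352/899 = 196.5562
  OS B, UI: 397×217/899 = 95.8276
  OS B, Network: 397×330/899 = 145.7286
  OS B, Storage: 397×352/899 = 155.4438
Contributions (O − E)²/E:
  (186 − 121.1724)²/121.1724 = 34.6830
  (155 − 184.2714)²/184.2714 = 4.6497
  (161 − 196.5562)²/196.5562 = 6.4320
  (31 − 95.8276)²/95.8276 = 43.8560
  (175 − 145.7286)²/145.7286 = 5.8795
  (191 − 155.4438)²/155.4438 = 8.1331
χ² = 34.6830 + 4.6497 + 6.4320 + 43.8560 + 5.8795 + 8.1331 = 103.633

103.633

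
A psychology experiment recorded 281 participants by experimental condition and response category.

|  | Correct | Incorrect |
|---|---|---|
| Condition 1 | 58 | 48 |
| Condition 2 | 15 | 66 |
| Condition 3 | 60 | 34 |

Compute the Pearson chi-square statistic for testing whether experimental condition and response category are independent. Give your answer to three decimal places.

39.558

Row totals: 106, 81, 94. Column totals: 133, 148. Grand total N = 281.
Expected counts (row total × column total / N):
  Condition 1, Correct: 106×133/281 = 50.1708
  Condition 1, Incorrect: 106×148/281 = 55.8292
  Condition 2, Correct: 81×133/281 = 38.3381
  Condition 2, Incorrect: 81×148/281 = 42.6619
  Condition 3, Correct: 94×133/281 = 44.4911
  Condition 3, Incorrect: 94×148/281 = 49.5089
Contributions (O − E)²/E:
  (58 − 50.1708)²/50.1708 = 1.2218
  (48 − 55.8292)²/55.8292 = 1.0979
  (15 − 38.3381)²/38.3381 = 14.2069
  (66 − 42.6619)²/42.6619 = 12.7671
  (60 − 44.4911)²/44.4911 = 5.4062
  (34 − 49.5089)²/49.5089 = 4.8582
χ² = 1.2218 + 1.0979 + 14.2069 + 12.7671 + 5.4062 + 4.8582 = 39.558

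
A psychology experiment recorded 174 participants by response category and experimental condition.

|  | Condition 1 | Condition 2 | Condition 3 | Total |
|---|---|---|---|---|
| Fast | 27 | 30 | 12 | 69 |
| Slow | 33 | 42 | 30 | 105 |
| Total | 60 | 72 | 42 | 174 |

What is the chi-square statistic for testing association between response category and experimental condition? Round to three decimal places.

Grand total N = 174.
Expected counts (row total × column total / N):
  Fast, Condition 1: 69×60/174 = 23.7931
  Fast, Condition 2: 69×72/174 = 28.5517
  Fast, Condition 3: 69×42/174 = 16.6552
  Slow, Condition 1: 105×60/174 = 36.2069
  Slow, Condition 2: 105×72/174 = 43.4483
  Slow, Condition 3: 105×42/174 = 25.3448
Contributions (O − E)²/E:
  (27 − 23.7931)²/23.7931 = 0.4322
  (30 − 28.5517)²/28.5517 = 0.0735
  (12 − 16.6552)²/16.6552 = 1.3011
  (33 − 36.2069)²/36.2069 = 0.2840
  (42 − 43.4483)²/43.4483 = 0.0483
  (30 − 25.3448)²/25.3448 = 0.8550
χ² = 0.4322 + 0.0735 + 1.3011 + 0.2840 + 0.0483 + 0.8550 = 2.994

2.994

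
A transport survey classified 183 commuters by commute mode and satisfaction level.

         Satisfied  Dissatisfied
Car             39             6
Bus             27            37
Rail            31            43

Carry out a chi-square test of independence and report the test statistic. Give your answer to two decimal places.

27.15

Row totals: 45, 64, 74. Column totals: 97, 86. Grand total N = 183.
Expected counts (row total × column total / N):
  Car, Satisfied: 45×97/183 = 23.852
  Car, Dissatisfied: 45×86/183 = 21.148
  Bus, Satisfied: 64×97/183 = 33.923
  Bus, Dissatisfied: 64×86/183 = 30.077
  Rail, Satisfied: 74×97/183 = 39.224
  Rail, Dissatisfied: 74×86/183 = 34.776
Contributions (O − E)²/E:
  (39 − 23.852)²/23.852 = 9.6202
  (6 − 21.148)²/21.148 = 10.8503
  (27 − 33.923)²/33.923 = 1.4128
  (37 − 30.077)²/30.077 = 1.5935
  (31 − 39.224)²/39.224 = 1.7243
  (43 − 34.776)²/34.776 = 1.9449
χ² = 9.6202 + 10.8503 + 1.4128 + 1.5935 + 1.7243 + 1.9449 = 27.15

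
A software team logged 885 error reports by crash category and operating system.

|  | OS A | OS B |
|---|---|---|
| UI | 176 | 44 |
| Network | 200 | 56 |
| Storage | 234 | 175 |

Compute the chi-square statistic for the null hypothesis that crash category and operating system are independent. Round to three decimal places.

Row totals: 220, 256, 409. Column totals: 610, 275. Grand total N = 885.
Expected counts (row total × column total / N):
  UI, OS A: 220×610/885 = 151.6384
  UI, OS B: 220×275/885 = 68.3616
  Network, OS A: 256×610/885 = 176.4520
  Network, OS B: 256×275/885 = 79.5480
  Storage, OS A: 409×610/885 = 281.9096
  Storage, OS B: 409×275/885 = 127.0904
Contributions (O − E)²/E:
  (176 − 151.6384)²/151.6384 = 3.9138
  (44 − 68.3616)²/68.3616 = 8.6816
  (200 − 176.4520)²/176.4520 = 3.1425
  (56 − 79.5480)²/79.5480 = 6.9707
  (234 − 281.9096)²/281.9096 = 8.1421
  (175 − 127.0904)²/127.0904 = 18.0606
χ² = 3.9138 + 8.6816 + 3.1425 + 6.9707 + 8.1421 + 18.0606 = 48.911

48.911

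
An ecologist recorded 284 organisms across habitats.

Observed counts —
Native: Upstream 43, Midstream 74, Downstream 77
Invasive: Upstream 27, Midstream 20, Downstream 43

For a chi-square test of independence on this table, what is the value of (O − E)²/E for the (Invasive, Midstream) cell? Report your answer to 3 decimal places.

Row total (Invasive) = 90; column total (Midstream) = 94; N = 284.
Expected count E = 90 × 94 / 284 = 29.7887.
Contribution = (O − E)²/E = (20 − 29.7887)² / 29.7887 = 3.217.

3.217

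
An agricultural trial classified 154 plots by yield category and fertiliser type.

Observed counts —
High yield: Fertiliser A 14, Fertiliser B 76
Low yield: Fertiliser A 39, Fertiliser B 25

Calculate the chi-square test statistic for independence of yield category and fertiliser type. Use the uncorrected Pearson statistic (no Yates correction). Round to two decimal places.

34.13

Row totals: 90, 64. Column totals: 53, 101. Grand total N = 154.
Expected counts (row total × column total / N):
  High yield, Fertiliser A: 90×53/154 = 30.974
  High yield, Fertiliser B: 90×101/154 = 59.026
  Low yield, Fertiliser A: 64×53/154 = 22.026
  Low yield, Fertiliser B: 64×101/154 = 41.974
Contributions (O − E)²/E:
  (14 − 30.974)²/30.974 = 9.3019
  (76 − 59.026)²/59.026 = 4.8812
  (39 − 22.026)²/22.026 = 13.0808
  (25 − 41.974)²/41.974 = 6.8642
χ² = 9.3019 + 4.8812 + 13.0808 + 6.8642 = 34.13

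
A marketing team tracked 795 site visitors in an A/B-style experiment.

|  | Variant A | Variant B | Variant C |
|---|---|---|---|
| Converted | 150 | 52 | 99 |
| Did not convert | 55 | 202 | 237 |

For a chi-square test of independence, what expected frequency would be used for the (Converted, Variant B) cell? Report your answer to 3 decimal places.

Row total (Converted) = 301; column total (Variant B) = 254; grand total N = 795.
Expected count = (row total × column total) / N = 301 × 254 / 795 = 96.169.

96.169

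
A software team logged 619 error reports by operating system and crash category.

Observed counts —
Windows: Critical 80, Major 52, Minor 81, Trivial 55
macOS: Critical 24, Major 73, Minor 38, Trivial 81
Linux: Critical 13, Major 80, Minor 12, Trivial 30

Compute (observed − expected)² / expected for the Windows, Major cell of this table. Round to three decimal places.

15.222

Row total (Windows) = 268; column total (Major) = 205; N = 619.
Expected count E = 268 × 205 / 619 = 88.7561.
Contribution = (O − E)²/E = (52 − 88.7561)² / 88.7561 = 15.222.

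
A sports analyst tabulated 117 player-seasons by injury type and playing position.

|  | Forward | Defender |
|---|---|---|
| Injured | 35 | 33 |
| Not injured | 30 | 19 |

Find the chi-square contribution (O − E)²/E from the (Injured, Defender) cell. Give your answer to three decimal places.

0.255

Row total (Injured) = 68; column total (Defender) = 52; N = 117.
Expected count E = 68 × 52 / 117 = 30.2222.
Contribution = (O − E)²/E = (33 − 30.2222)² / 30.2222 = 0.255.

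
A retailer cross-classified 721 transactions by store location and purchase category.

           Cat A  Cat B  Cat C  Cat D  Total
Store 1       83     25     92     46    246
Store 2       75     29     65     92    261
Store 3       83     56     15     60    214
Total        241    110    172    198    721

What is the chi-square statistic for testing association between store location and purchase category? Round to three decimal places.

Grand total N = 721.
Expected counts (row total × column total / N):
  Store 1, Cat A: 246×241/721 = 82.2275
  Store 1, Cat B: 246×110/721 = 37.5312
  Store 1, Cat C: 246×172/721 = 58.6852
  Store 1, Cat D: 246×198/721 = 67.5562
  Store 2, Cat A: 261×241/721 = 87.2413
  Store 2, Cat B: 261×110/721 = 39.8197
  Store 2, Cat C: 261×172/721 = 62.2635
  Store 2, Cat D: 261×198/721 = 71.6755
  Store 3, Cat A: 214×241/721 = 71.5312
  Store 3, Cat B: 214×110/721 = 32.6491
  Store 3, Cat C: 214×172/721 = 51.0513
  Store 3, Cat D: 214×198/721 = 58.7684
Contributions (O − E)²/E:
  (83 − 82.2275)²/82.2275 = 0.0073
  (25 − 37.5312)²/37.5312 = 4.1840
  (92 − 58.6852)²/58.6852 = 18.9124
  (46 − 67.5562)²/67.5562 = 6.8783
  (75 − 87.2413)²/87.2413 = 1.7176
  (29 − 39.8197)²/39.8197 = 2.9399
  (65 − 62.2635)²/62.2635 = 0.1203
  (92 − 71.6755)²/71.6755 = 5.7633
  (83 − 71.5312)²/71.5312 = 1.8388
  (56 − 32.6491)²/32.6491 = 16.7008
  (15 − 51.0513)²/51.0513 = 25.4586
  (60 − 58.7684)²/58.7684 = 0.0258
χ² = 0.0073 + 4.1840 + 18.9124 + 6.8783 + 1.7176 + 2.9399 + 0.1203 + 5.7633 + 1.8388 + 16.7008 + 25.4586 + 0.0258 = 84.547

84.547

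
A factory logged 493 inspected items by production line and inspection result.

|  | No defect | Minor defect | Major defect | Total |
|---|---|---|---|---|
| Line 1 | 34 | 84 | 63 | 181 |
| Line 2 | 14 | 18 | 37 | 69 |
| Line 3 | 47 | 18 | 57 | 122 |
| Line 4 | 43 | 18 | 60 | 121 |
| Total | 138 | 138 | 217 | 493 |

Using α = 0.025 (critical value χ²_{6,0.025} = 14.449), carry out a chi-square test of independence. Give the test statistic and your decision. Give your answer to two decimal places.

Grand total N = 493.
Expected counts (row total × column total / N):
  Line 1, No defect: 181×138/493 = 50.665
  Line 1, Minor defect: 181×138/493 = 50.665
  Line 1, Major defect: 181×217/493 = 79.669
  Line 2, No defect: 69×138/493 = 19.314
  Line 2, Minor defect: 69×138/493 = 19.314
  Line 2, Major defect: 69×217/493 = 30.371
  Line 3, No defect: 122×138/493 = 34.150
  Line 3, Minor defect: 122×138/493 = 34.150
  Line 3, Major defect: 122×217/493 = 53.700
  Line 4, No defect: 121×138/493 = 33.870
  Line 4, Minor defect: 121×138/493 = 33.870
  Line 4, Major defect: 121×217/493 = 53.260
Contributions (O − E)²/E:
  (34 − 50.665)²/50.665 = 5.4815
  (84 − 50.665)²/50.665 = 21.9327
  (63 − 79.669)²/79.669 = 3.4876
  (14 − 19.314)²/19.314 = 1.4621
  (18 − 19.314)²/19.314 = 0.0894
  (37 − 30.371)²/30.371 = 1.4469
  (47 − 34.150)²/34.150 = 4.8352
  (18 − 34.150)²/34.150 = 7.6376
  (57 − 53.700)²/53.700 = 0.2028
  (43 − 33.870)²/33.870 = 2.4611
  (18 − 33.870)²/33.870 = 7.4360
  (60 − 53.260)²/53.260 = 0.8529
χ² = 5.4815 + 21.9327 + 3.4876 + 1.4621 + 0.0894 + 1.4469 + 4.8352 + 7.6376 + 0.2028 + 2.4611 + 7.4360 + 0.8529 = 57.33
df = (4−1)(3−1) = 6. Since 57.33 > 14.449, reject the null hypothesis of independence at α = 0.025.

57.33; reject H₀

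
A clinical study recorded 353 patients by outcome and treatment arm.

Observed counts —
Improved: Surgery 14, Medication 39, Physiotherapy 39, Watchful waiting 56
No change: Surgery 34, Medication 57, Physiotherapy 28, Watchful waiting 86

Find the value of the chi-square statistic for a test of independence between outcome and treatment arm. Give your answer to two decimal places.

Row totals: 148, 205. Column totals: 48, 96, 67, 142. Grand total N = 353.
Expected counts (row total × column total / N):
  Improved, Surgery: 148×48/353 = 20.125
  Improved, Medication: 148×96/353 = 40.249
  Improved, Physiotherapy: 148×67/353 = 28.091
  Improved, Watchful waiting: 148×142/353 = 59.535
  No change, Surgery: 205×48/353 = 27.875
  No change, Medication: 205×96/353 = 55.751
  No change, Physiotherapy: 205×67/353 = 38.909
  No change, Watchful waiting: 205×142/353 = 82.465
Contributions (O − E)²/E:
  (14 − 20.125)²/20.125 = 1.8641
  (39 − 40.249)²/40.249 = 0.0388
  (39 − 28.091)²/28.091 = 4.2365
  (56 − 59.535)²/59.535 = 0.2099
  (34 − 27.875)²/27.875 = 1.3459
  (57 − 55.751)²/55.751 = 0.0280
  (28 − 38.909)²/38.909 = 3.0586
  (86 − 82.465)²/82.465 = 0.1515
χ² = 1.8641 + 0.0388 + 4.2365 + 0.2099 + 1.3459 + 0.0280 + 3.0586 + 0.1515 = 10.93

10.93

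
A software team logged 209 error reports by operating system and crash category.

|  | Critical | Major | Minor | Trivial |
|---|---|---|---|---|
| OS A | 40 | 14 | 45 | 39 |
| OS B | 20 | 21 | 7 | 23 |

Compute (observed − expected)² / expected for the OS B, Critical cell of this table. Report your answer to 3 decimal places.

Row total (OS B) = 71; column total (Critical) = 60; N = 209.
Expected count E = 71 × 60 / 209 = 20.3828.
Contribution = (O − E)²/E = (20 − 20.3828)² / 20.3828 = 0.007.

0.007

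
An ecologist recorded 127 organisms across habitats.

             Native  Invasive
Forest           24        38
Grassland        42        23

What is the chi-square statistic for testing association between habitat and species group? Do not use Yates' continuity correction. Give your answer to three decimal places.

Row totals: 62, 65. Column totals: 66, 61. Grand total N = 127.
Expected counts (row total × column total / N):
  Forest, Native: 62×66/127 = 32.2205
  Forest, Invasive: 62×61/127 = 29.7795
  Grassland, Native: 65×66/127 = 33.7795
  Grassland, Invasive: 65×61/127 = 31.2205
Contributions (O − E)²/E:
  (24 − 32.2205)²/32.2205 = 2.0973
  (38 − 29.7795)²/29.7795 = 2.2692
  (42 − 33.7795)²/33.7795 = 2.0005
  (23 − 31.2205)²/31.2205 = 2.1645
χ² = 2.0973 + 2.2692 + 2.0005 + 2.1645 = 8.532

8.532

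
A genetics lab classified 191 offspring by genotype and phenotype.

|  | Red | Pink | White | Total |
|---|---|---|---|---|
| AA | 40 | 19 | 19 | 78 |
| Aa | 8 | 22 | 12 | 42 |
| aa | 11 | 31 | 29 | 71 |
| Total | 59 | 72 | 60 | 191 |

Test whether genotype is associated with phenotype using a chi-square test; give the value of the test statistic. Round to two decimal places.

Grand total N = 191.
Expected counts (row total × column total / N):
  AA, Red: 78×59/191 = 24.094
  AA, Pink: 78×72/191 = 29.403
  AA, White: 78×60/191 = 24.503
  Aa, Red: 42×59/191 = 12.974
  Aa, Pink: 42×72/191 = 15.832
  Aa, White: 42×60/191 = 13.194
  aa, Red: 71×59/191 = 21.932
  aa, Pink: 71×72/191 = 26.764
  aa, White: 71×60/191 = 22.304
Contributions (O − E)²/E:
  (40 − 24.094)²/24.094 = 10.5006
  (19 − 29.403)²/29.403 = 3.6807
  (19 − 24.503)²/24.503 = 1.2359
  (8 − 12.974)²/12.974 = 1.9069
  (22 − 15.832)²/15.832 = 2.4030
  (12 − 13.194)²/13.194 = 0.1081
  (11 − 21.932)²/21.932 = 5.4491
  (31 − 26.764)²/26.764 = 0.6704
  (29 − 22.304)²/22.304 = 2.0102
χ² = 10.5006 + 3.6807 + 1.2359 + 1.9069 + 2.4030 + 0.1081 + 5.4491 + 0.6704 + 2.0102 = 27.96

27.96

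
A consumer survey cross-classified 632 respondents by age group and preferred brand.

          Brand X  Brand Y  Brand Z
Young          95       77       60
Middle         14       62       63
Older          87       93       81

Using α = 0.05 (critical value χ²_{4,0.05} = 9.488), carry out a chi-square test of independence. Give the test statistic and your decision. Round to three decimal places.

41.131; reject H₀

Row totals: 232, 139, 261. Column totals: 196, 232, 204. Grand total N = 632.
Expected counts (row total × column total / N):
  Young, Brand X: 232×196/632 = 71.9494
  Young, Brand Y: 232×232/632 = 85.1646
  Young, Brand Z: 232×204/632 = 74.8861
  Middle, Brand X: 139×196/632 = 43.1076
  Middle, Brand Y: 139×232/632 = 51.0253
  Middle, Brand Z: 139×204/632 = 44.8671
  Older, Brand X: 261×196/632 = 80.9430
  Older, Brand Y: 261×232/632 = 95.8101
  Older, Brand Z: 261×204/632 = 84.2468
Contributions (O − E)²/E:
  (95 − 71.9494)²/71.9494 = 7.3848
  (77 − 85.1646)²/85.1646 = 0.7827
  (60 − 74.8861)²/74.8861 = 2.9591
  (14 − 43.1076)²/43.1076 = 19.6544
  (62 − 51.0253)²/51.0253 = 2.3605
  (63 − 44.8671)²/44.8671 = 7.3284
  (87 − 80.9430)²/80.9430 = 0.4532
  (93 − 95.8101)²/95.8101 = 0.0824
  (81 − 84.2468)²/84.2468 = 0.1251
χ² = 7.3848 + 0.7827 + 2.9591 + 19.6544 + 2.3605 + 7.3284 + 0.4532 + 0.0824 + 0.1251 = 41.131
df = (3−1)(3−1) = 4. Since 41.131 > 9.488, reject the null hypothesis of independence at α = 0.05.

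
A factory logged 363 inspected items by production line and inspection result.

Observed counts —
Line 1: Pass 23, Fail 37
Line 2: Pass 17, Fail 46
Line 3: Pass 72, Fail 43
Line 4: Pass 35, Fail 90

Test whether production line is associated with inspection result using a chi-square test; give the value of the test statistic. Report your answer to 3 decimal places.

Row totals: 60, 63, 115, 125. Column totals: 147, 216. Grand total N = 363.
Expected counts (row total × column total / N):
  Line 1, Pass: 60×147/363 = 24.2975
  Line 1, Fail: 60×216/363 = 35.7025
  Line 2, Pass: 63×147/363 = 25.5124
  Line 2, Fail: 63×216/363 = 37.4876
  Line 3, Pass: 115×147/363 = 46.5702
  Line 3, Fail: 115×216/363 = 68.4298
  Line 4, Pass: 125×147/363 = 50.6198
  Line 4, Fail: 125×216/363 = 74.3802
Contributions (O − E)²/E:
  (23 − 24.2975)²/24.2975 = 0.0693
  (37 − 35.7025)²/35.7025 = 0.0472
  (17 − 25.5124)²/25.5124 = 2.8402
  (46 − 37.4876)²/37.4876 = 1.9329
  (72 − 46.5702)²/46.5702 = 13.8860
  (43 − 68.4298)²/68.4298 = 9.4502
  (35 − 50.6198)²/50.6198 = 4.8198
  (90 − 74.3802)²/74.3802 = 3.2801
χ² = 0.0693 + 0.0472 + 2.8402 + 1.9329 + 13.8860 + 9.4502 + 4.8198 + 3.2801 = 36.326

36.326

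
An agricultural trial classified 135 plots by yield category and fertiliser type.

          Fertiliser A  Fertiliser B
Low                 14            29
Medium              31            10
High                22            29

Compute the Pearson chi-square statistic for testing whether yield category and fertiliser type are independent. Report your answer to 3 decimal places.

16.943

Row totals: 43, 41, 51. Column totals: 67, 68. Grand total N = 135.
Expected counts (row total × column total / N):
  Low, Fertiliser A: 43×67/135 = 21.3407
  Low, Fertiliser B: 43×68/135 = 21.6593
  Medium, Fertiliser A: 41×67/135 = 20.3481
  Medium, Fertiliser B: 41×68/135 = 20.6519
  High, Fertiliser A: 51×67/135 = 25.3111
  High, Fertiliser B: 51×68/135 = 25.6889
Contributions (O − E)²/E:
  (14 − 21.3407)²/21.3407 = 2.5250
  (29 − 21.6593)²/21.6593 = 2.4879
  (31 − 20.3481)²/20.3481 = 5.5761
  (10 − 20.6519)²/20.6519 = 5.4941
  (22 − 25.3111)²/25.3111 = 0.4331
  (29 − 25.6889)²/25.6889 = 0.4268
χ² = 2.5250 + 2.4879 + 5.5761 + 5.4941 + 0.4331 + 0.4268 = 16.943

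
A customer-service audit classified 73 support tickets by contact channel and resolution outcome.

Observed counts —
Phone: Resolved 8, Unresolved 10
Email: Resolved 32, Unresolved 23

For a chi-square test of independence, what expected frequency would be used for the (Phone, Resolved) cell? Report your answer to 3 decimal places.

9.863

Row total (Phone) = 18; column total (Resolved) = 40; grand total N = 73.
Expected count = (row total × column total) / N = 18 × 40 / 73 = 9.863.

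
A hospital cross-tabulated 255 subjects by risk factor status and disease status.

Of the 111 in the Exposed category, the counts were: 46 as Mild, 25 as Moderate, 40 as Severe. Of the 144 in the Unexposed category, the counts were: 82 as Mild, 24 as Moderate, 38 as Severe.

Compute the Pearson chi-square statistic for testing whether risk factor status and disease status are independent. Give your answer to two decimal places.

6.03

Row totals: 111, 144. Column totals: 128, 49, 78. Grand total N = 255.
Expected counts (row total × column total / N):
  Exposed, Mild: 111×128/255 = 55.718
  Exposed, Moderate: 111×49/255 = 21.329
  Exposed, Severe: 111×78/255 = 33.953
  Unexposed, Mild: 144×128/255 = 72.282
  Unexposed, Moderate: 144×49/255 = 27.671
  Unexposed, Severe: 144×78/255 = 44.047
Contributions (O − E)²/E:
  (46 − 55.718)²/55.718 = 1.6950
  (25 − 21.329)²/21.329 = 0.6318
  (40 − 33.953)²/33.953 = 1.0770
  (82 − 72.282)²/72.282 = 1.3065
  (24 − 27.671)²/27.671 = 0.4870
  (38 − 44.047)²/44.047 = 0.8302
χ² = 1.6950 + 0.6318 + 1.0770 + 1.3065 + 0.4870 + 0.8302 = 6.03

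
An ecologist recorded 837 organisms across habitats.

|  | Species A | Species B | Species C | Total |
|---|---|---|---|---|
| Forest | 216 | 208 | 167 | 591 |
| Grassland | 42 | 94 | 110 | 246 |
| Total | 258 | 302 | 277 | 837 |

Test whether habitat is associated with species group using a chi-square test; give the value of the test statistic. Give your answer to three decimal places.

36.028

Grand total N = 837.
Expected counts (row total × column total / N):
  Forest, Species A: 591×258/837 = 182.1720
  Forest, Species B: 591×302/837 = 213.2401
  Forest, Species C: 591×277/837 = 195.5878
  Grassland, Species A: 246×258/837 = 75.8280
  Grassland, Species B: 246×302/837 = 88.7599
  Grassland, Species C: 246×277/837 = 81.4122
Contributions (O − E)²/E:
  (216 − 182.1720)²/182.1720 = 6.2816
  (208 − 213.2401)²/213.2401 = 0.1288
  (167 − 195.5878)²/195.5878 = 4.1785
  (42 − 75.8280)²/75.8280 = 15.0912
  (94 − 88.7599)²/88.7599 = 0.3094
  (110 − 81.4122)²/81.4122 = 10.0386
χ² = 6.2816 + 0.1288 + 4.1785 + 15.0912 + 0.3094 + 10.0386 = 36.028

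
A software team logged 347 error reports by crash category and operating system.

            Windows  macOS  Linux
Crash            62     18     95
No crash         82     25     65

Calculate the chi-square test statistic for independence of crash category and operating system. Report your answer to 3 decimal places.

Row totals: 175, 172. Column totals: 144, 43, 160. Grand total N = 347.
Expected counts (row total × column total / N):
  Crash, Windows: 175×144/347 = 72.6225
  Crash, macOS: 175×43/347 = 21.6859
  Crash, Linux: 175×160/347 = 80.6916
  No crash, Windows: 172×144/347 = 71.3775
  No crash, macOS: 172×43/347 = 21.3141
  No crash, Linux: 172×160/347 = 79.3084
Contributions (O − E)²/E:
  (62 − 72.6225)²/72.6225 = 1.5538
  (18 − 21.6859)²/21.6859 = 0.6265
  (95 − 80.6916)²/80.6916 = 2.5372
  (82 − 71.3775)²/71.3775 = 1.5809
  (25 − 21.3141)²/21.3141 = 0.6374
  (65 − 79.3084)²/79.3084 = 2.5814
χ² = 1.5538 + 0.6265 + 2.5372 + 1.5809 + 0.6374 + 2.5814 = 9.517

9.517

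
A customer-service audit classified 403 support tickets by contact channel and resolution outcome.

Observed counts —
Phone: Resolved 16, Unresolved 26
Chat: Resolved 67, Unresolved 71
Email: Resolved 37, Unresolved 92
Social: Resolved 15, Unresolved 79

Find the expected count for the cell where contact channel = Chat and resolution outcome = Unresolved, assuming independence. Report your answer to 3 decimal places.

Row total (Chat) = 138; column total (Unresolved) = 268; grand total N = 403.
Expected count = (row total × column total) / N = 138 × 268 / 403 = 91.772.

91.772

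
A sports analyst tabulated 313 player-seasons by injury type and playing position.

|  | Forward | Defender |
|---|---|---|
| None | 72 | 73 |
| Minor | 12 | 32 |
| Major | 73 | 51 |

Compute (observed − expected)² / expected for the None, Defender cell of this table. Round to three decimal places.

Row total (None) = 145; column total (Defender) = 156; N = 313.
Expected count E = 145 × 156 / 313 = 72.2684.
Contribution = (O − E)²/E = (73 − 72.2684)² / 72.2684 = 0.007.

0.007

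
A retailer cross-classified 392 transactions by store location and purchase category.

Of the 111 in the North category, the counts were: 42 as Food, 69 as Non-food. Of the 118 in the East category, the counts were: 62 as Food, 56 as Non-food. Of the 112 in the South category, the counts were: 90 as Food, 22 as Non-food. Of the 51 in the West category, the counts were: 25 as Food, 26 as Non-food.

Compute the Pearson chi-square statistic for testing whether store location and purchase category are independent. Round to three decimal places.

Row totals: 111, 118, 112, 51. Column totals: 219, 173. Grand total N = 392.
Expected counts (row total × column total / N):
  North, Food: 111×219/392 = 62.01276
  North, Non-food: 111×173/392 = 48.98724
  East, Food: 118×219/392 = 65.92347
  East, Non-food: 118×173/392 = 52.07653
  South, Food: 112×219/392 = 62.57143
  South, Non-food: 112×173/392 = 49.42857
  West, Food: 51×219/392 = 28.49235
  West, Non-food: 51×173/392 = 22.50765
Contributions (O − E)²/E:
  (42 − 62.01276)²/62.01276 = 6.4585
  (69 − 48.98724)²/48.98724 = 8.1758
  (62 − 65.92347)²/65.92347 = 0.2335
  (56 − 52.07653)²/52.07653 = 0.2956
  (90 − 62.57143)²/62.57143 = 12.0235
  (22 − 49.42857)²/49.42857 = 15.2205
  (25 − 28.49235)²/28.49235 = 0.4281
  (26 − 22.50765)²/22.50765 = 0.5419
χ² = 6.4585 + 8.1758 + 0.2335 + 0.2956 + 12.0235 + 15.2205 + 0.4281 + 0.5419 = 43.377

43.377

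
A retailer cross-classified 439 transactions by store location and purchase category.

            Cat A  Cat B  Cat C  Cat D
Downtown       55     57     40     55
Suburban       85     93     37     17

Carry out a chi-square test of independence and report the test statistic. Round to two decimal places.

Row totals: 207, 232. Column totals: 140, 150, 77, 72. Grand total N = 439.
Expected counts (row total × column total / N):
  Downtown, Cat A: 207×140/439 = 66.0137
  Downtown, Cat B: 207×150/439 = 70.7289
  Downtown, Cat C: 207×77/439 = 36.3075
  Downtown, Cat D: 207×72/439 = 33.9499
  Suburban, Cat A: 232×140/439 = 73.9863
  Suburban, Cat B: 232×150/439 = 79.2711
  Suburban, Cat C: 232×77/439 = 40.6925
  Suburban, Cat D: 232×72/439 = 38.0501
Contributions (O − E)²/E:
  (55 − 66.0137)²/66.0137 = 1.8375
  (57 − 70.7289)²/70.7289 = 2.6649
  (40 − 36.3075)²/36.3075 = 0.3755
  (55 − 33.9499)²/33.9499 = 13.0518
  (85 − 73.9863)²/73.9863 = 1.6395
  (93 − 79.2711)²/79.2711 = 2.3777
  (37 − 40.6925)²/40.6925 = 0.3351
  (17 − 38.0501)²/38.0501 = 11.6453
χ² = 1.8375 + 2.6649 + 0.3755 + 13.0518 + 1.6395 + 2.3777 + 0.3351 + 11.6453 = 33.93

33.93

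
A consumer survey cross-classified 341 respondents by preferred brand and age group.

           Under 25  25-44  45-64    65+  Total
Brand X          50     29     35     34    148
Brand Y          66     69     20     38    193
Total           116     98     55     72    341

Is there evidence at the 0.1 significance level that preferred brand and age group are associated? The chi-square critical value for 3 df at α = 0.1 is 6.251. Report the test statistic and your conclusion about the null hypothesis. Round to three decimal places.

17.208; reject H₀

Grand total N = 341.
Expected counts (row total × column total / N):
  Brand X, Under 25: 148×116/341 = 50.34604
  Brand X, 25-44: 148×98/341 = 42.53372
  Brand X, 45-64: 148×55/341 = 23.87097
  Brand X, 65+: 148×72/341 = 31.24927
  Brand Y, Under 25: 193×116/341 = 65.65396
  Brand Y, 25-44: 193×98/341 = 55.46628
  Brand Y, 45-64: 193×55/341 = 31.12903
  Brand Y, 65+: 193×72/341 = 40.75073
Contributions (O − E)²/E:
  (50 − 50.34604)²/50.34604 = 0.0024
  (29 − 42.53372)²/42.53372 = 4.3063
  (35 − 23.87097)²/23.87097 = 5.1885
  (34 − 31.24927)²/31.24927 = 0.2421
  (66 − 65.65396)²/65.65396 = 0.0018
  (69 − 55.46628)²/55.46628 = 3.3022
  (20 − 31.12903)²/31.12903 = 3.9788
  (38 − 40.75073)²/40.75073 = 0.1857
χ² = 0.0024 + 4.3063 + 5.1885 + 0.2421 + 0.0018 + 3.3022 + 3.9788 + 0.1857 = 17.208
df = (2−1)(4−1) = 3. Since 17.208 > 6.251, reject the null hypothesis of independence at α = 0.1.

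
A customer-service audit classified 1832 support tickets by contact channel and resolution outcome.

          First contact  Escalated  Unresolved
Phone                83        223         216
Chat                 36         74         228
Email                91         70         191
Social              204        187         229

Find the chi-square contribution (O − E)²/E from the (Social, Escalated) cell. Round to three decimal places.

0.001

Row total (Social) = 620; column total (Escalated) = 554; N = 1832.
Expected count E = 620 × 554 / 1832 = 187.4891.
Contribution = (O − E)²/E = (187 − 187.4891)² / 187.4891 = 0.001.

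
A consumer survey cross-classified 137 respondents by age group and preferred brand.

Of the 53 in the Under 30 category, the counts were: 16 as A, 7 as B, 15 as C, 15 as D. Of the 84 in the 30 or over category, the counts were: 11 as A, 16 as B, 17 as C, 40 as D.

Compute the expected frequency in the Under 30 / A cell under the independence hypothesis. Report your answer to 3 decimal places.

Row total (Under 30) = 53; column total (A) = 27; grand total N = 137.
Expected count = (row total × column total) / N = 53 × 27 / 137 = 10.445.

10.445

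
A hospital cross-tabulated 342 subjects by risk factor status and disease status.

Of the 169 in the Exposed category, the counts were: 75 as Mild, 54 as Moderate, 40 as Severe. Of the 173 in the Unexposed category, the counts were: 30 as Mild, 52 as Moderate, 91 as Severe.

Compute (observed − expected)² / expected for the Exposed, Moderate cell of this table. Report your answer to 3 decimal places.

Row total (Exposed) = 169; column total (Moderate) = 106; N = 342.
Expected count E = 169 × 106 / 342 = 52.3801.
Contribution = (O − E)²/E = (54 − 52.3801)² / 52.3801 = 0.050.

0.050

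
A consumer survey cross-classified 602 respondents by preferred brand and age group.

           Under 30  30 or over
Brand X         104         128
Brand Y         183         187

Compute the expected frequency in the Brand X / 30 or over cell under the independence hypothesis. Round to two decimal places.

121.40

Row total (Brand X) = 232; column total (30 or over) = 315; grand total N = 602.
Expected count = (row total × column total) / N = 232 × 315 / 602 = 121.40.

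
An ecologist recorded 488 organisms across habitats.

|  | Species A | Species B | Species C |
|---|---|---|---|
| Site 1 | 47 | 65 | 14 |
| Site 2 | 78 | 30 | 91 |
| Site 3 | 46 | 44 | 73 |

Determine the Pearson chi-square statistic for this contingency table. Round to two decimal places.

Row totals: 126, 199, 163. Column totals: 171, 139, 178. Grand total N = 488.
Expected counts (row total × column total / N):
  Site 1, Species A: 126×171/488 = 44.152
  Site 1, Species B: 126×139/488 = 35.889
  Site 1, Species C: 126×178/488 = 45.959
  Site 2, Species A: 199×171/488 = 69.732
  Site 2, Species B: 199×139/488 = 56.682
  Site 2, Species C: 199×178/488 = 72.586
  Site 3, Species A: 163×171/488 = 57.117
  Site 3, Species B: 163×139/488 = 46.428
  Site 3, Species C: 163×178/488 = 59.455
Contributions (O − E)²/E:
  (47 − 44.152)²/44.152 = 0.1837
  (65 − 35.889)²/35.889 = 23.6131
  (14 − 45.959)²/45.959 = 22.2237
  (78 − 69.732)²/69.732 = 0.9803
  (30 − 56.682)²/56.682 = 12.5601
  (91 − 72.586)²/72.586 = 4.6714
  (46 − 57.117)²/57.117 = 2.1638
  (44 − 46.428)²/46.428 = 0.1270
  (73 − 59.455)²/59.455 = 3.0858
χ² = 0.1837 + 23.6131 + 22.2237 + 0.9803 + 12.5601 + 4.6714 + 2.1638 + 0.1270 + 3.0858 = 69.61

69.61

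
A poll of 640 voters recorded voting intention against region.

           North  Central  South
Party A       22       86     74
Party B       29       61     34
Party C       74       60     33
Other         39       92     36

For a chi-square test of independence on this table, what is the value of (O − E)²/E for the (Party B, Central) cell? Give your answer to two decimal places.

Row total (Party B) = 124; column total (Central) = 299; N = 640.
Expected count E = 124 × 299 / 640 = 57.9312.
Contribution = (O − E)²/E = (61 − 57.9312)² / 57.9312 = 0.16.

0.16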